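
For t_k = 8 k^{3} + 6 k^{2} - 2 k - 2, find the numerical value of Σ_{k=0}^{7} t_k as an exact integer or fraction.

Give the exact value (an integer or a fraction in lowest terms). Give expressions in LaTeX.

Ratio r(k) = (4*k**3 + 15*k**2 + 17*k + 5)/(4*k**3 + 3*k**2 - k - 1).
Normal form (A,B,C) = (1, 1, k**3 + 3*k**2/4 - k/4 - 1/4).
f must satisfy (1)·f(k+1) − (1)·f(k) = k**3 + 3*k**2/4 - k/4 - 1/4.
deg f ≤ 4 (via 0,0,3).
Coefficient equations give f(k) = k**2*(k**2 - k - 1)/4.
Certificate R = B(k−1)f/C = k**2*(k**2 - k - 1)/(4*k**3 + 3*k**2 - k - 1) gives s_k = 2*k**2*(k**2 - k - 1).
s_(k+1) − s_k = 8*k**3 + 6*k**2 - 2*k - 2 = t_k.
Sum = s_(8) − s_(0); s_(8) = 7040, s_(0) = 0 ⇒ 7040.

Σ = 7040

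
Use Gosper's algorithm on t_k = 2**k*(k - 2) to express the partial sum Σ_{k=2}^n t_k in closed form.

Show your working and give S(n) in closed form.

The ratio is 2*(k - 1)/(k - 2).
Take A(k)=2, B(k)=1, C(k)=k - 2.
f must satisfy (2)·f(k+1) − (1)·f(k) = k - 2.
d = 1 from the (0,0,1) case.
Solve for f: f(k) = k - 4 (degree 1 ≤ 1).
So s_k = (B(k−1)f/C)·t_k = ((k - 4)/(k - 2))·t_k = 2**k*(k - 4).
Check: Δs_k = 2**k*(k - 2). ✓
Telescope: S(n) = s_(n+1) − s_(2) = 2**(n + 1)*(n - 3) − (-8) = 2*2**n*n - 6*2**n + 8.

S(n) = 2*2**n*n - 6*2**n + 8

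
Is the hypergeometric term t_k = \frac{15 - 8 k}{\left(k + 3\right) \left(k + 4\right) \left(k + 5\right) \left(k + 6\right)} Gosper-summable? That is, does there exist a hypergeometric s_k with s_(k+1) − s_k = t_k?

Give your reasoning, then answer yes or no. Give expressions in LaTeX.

Ratio r(k) = (k + 3)*(8*k - 7)/((k + 7)*(8*k - 15)).
Normal form (A,B,C) = (k + 3, k + 7, k - 15/8).
f must satisfy (k + 3)·f(k+1) − (k + 6)·f(k) = k - 15/8.
Bound: deg f ≤ 3.
Coefficient equations give f(k) = -k*(k**2 + 12*k + 287)/480.
R(k) = B(k−1)·f(k)/C(k) = -k*(k + 6)*(k**2 + 12*k + 287)/(60*(8*k - 15)); s_k = R·t_k = k*(k**2 + 12*k + 287)/(60*(k + 3)*(k + 4)*(k + 5)).
Verify: (15 - 8*k)/(k**4 + 18*k**3 + 119*k**2 + 342*k + 360) matches t_k.

Yes. s_k = \frac{k \left(k^{2} + 12 k + 287\right)}{60 \left(k + 3\right) \left(k + 4\right) \left(k + 5\right)}.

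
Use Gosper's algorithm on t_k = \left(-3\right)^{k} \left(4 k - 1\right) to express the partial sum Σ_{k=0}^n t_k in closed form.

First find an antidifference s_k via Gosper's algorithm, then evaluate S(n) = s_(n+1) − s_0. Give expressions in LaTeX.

S(n) = 3 \left(-3\right)^{n} n - 1

Ratio r(k) = 3*(-4*k - 3)/(4*k - 1).
Normal form (A,B,C) = (-3, 1, k - 1/4).
Key eq: (-3)·f(k+1) = (1)·f(k) + (k - 1/4).
From deg A=0, deg B=0, deg C=1: d=1.
Solving with deg f ≤ 1: f(k) = -(k - 1)/4.
R(k) = B(k−1)·f(k)/C(k) = -(k - 1)/(4*k - 1); s_k = R·t_k = (-3)**k*(1 - k).
Check: Δs_k = (-3)**k*(4*k - 1). ✓
Evaluate: s_(n+1) = 3*(-3)**n*n; subtract s_(0) = 1 ⇒ S(n) = 3*(-3)**n*n - 1.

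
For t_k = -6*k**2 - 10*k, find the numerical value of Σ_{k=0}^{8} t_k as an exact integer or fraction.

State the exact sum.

Σ = -1584

Compute t_(k+1)/t_k: get (3*k**2 + 11*k + 8)/(k*(3*k + 5)).
Gosper form: A/B · C(k+1)/C(k) with A=1, B=1, C=k**2 + 5*k/3.
Key eq: (1)·f(k+1) = (1)·f(k) + (k**2 + 5*k/3).
From deg A=0, deg B=0, deg C=2: d=3.
Solve for f: f(k) = k*(k - 1)*(k + 2)/3 (degree 3 ≤ 3).
Get s_k = R·t_k = 2*k*(-k**2 - k + 2) with R(k) = B(k−1)f(k)/C(k) = (k - 1)*(k + 2)/(3*k + 5).
s_(k+1) − s_k = 2*k*(-3*k - 5) = t_k.
Sum = s_(9) − s_(0); s_(9) = -1584, s_(0) = 0 ⇒ -1584.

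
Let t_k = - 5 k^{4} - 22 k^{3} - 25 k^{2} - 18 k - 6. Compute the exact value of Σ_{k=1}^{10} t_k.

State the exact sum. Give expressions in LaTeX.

Σ = -203890

Compute t_(k+1)/t_k: get (5*k**4 + 42*k**3 + 121*k**2 + 154*k + 76)/(5*k**4 + 22*k**3 + 25*k**2 + 18*k + 6).
Gosper form: A/B · C(k+1)/C(k) with A=1, B=1, C=k**4 + 22*k**3/5 + 5*k**2 + 18*k/5 + 6/5.
f must satisfy (1)·f(k+1) − (1)·f(k) = k**4 + 22*k**3/5 + 5*k**2 + 18*k/5 + 6/5.
deg f ≤ 5 (via 0,0,4).
Solve for f: f(k) = k*(k**4 + 3*k**3 - k**2 + 2*k + 1)/5 (degree 5 ≤ 5).
Then R = B(k−1)f/C = k*(k**4 + 3*k**3 - k**2 + 2*k + 1)/(5*k**4 + 22*k**3 + 25*k**2 + 18*k + 6), so s_k = R(k)·t_k = k*(-k**4 - 3*k**3 + k**2 - 2*k - 1).
s_(k+1) − s_k = -5*k**4 - 22*k**3 - 25*k**2 - 18*k - 6 = t_k.
Sum = s_(11) − s_(1); s_(11) = -203896, s_(1) = -6 ⇒ -203890.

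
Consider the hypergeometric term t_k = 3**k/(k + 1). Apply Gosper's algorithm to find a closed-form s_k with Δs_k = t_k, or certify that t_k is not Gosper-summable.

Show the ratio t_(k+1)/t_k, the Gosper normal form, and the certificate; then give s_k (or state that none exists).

Compute t_(k+1)/t_k: get 3*(k + 1)/(k + 2).
A = 3*k + 3, B = k + 2, C = 1.
f must satisfy (3*k + 3)·f(k+1) − (k + 1)·f(k) = 1.
deg f ≤ -1 (via 1,1,0).
Bound -1 < 0, so the key equation has no polynomial solution.

not Gosper-summable; s_k does not exist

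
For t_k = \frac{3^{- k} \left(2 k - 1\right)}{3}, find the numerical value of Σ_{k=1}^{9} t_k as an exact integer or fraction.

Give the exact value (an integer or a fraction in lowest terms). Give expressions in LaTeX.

Σ = 19673/59049

Ratio r(k) = (2*k + 1)/(3*(2*k - 1)).
A = 1/3, B = 1, C = k - 1/2.
f must satisfy (1/3)·f(k+1) − (1)·f(k) = k - 1/2.
Bound: deg f ≤ 1.
Match coefficients ⇒ f(k) = -3*k/2.
Get s_k = R·t_k = -k/3**k with R(k) = B(k−1)f(k)/C(k) = -3*k/(2*k - 1).
Check: Δs_k = (2*k - 1)/(3*3**k). ✓
Evaluate s at k=10 and k=1: -10/59049 and -1/3; difference 19673/59049.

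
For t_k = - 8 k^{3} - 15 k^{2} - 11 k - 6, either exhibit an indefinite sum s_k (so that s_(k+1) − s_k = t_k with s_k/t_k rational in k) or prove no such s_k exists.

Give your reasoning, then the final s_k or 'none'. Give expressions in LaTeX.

Compute t_(k+1)/t_k: get (8*k**3 + 39*k**2 + 65*k + 40)/(8*k**3 + 15*k**2 + 11*k + 6).
So A=1 and B=1, with C=k**3 + 15*k**2/8 + 11*k/8 + 3/4.
f must satisfy (1)·f(k+1) − (1)·f(k) = k**3 + 15*k**2/8 + 11*k/8 + 3/4.
Bound: deg f ≤ 4.
A polynomial solution: f(k) = k*(2*k**3 + k**2 + 3)/8.
Certificate R = B(k−1)f/C = k*(2*k**3 + k**2 + 3)/(8*k**3 + 15*k**2 + 11*k + 6) gives s_k = k*(-2*k**3 - k**2 - 3).
s_(k+1) − s_k = -8*k**3 - 15*k**2 - 11*k - 6 = t_k.

s_k = k \left(- 2 k^{3} - k^{2} - 3\right)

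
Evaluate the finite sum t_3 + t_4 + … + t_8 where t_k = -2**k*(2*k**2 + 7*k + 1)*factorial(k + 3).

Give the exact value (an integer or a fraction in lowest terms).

Σ = -1961990542080

Step 1: r(k) = 2*(2*k**3 + 19*k**2 + 54*k + 40)/(2*k**2 + 7*k + 1).
Gosper form: A/B · C(k+1)/C(k) with A=2*k + 8, B=1, C=k**2 + 7*k/2 + 1/2.
Key eq: (2*k + 8)·f(k+1) = (1)·f(k) + (k**2 + 7*k/2 + 1/2).
d = 1 from the (1,0,2) case.
A polynomial solution: f(k) = (k - 1)/2.
So s_k = (B(k−1)f/C)·t_k = ((k - 1)/(2*k**2 + 7*k + 1))·t_k = -2**k*(k - 1)*factorial(k + 3).
Check: Δs_k = -2**k*(2*k**2 + 7*k + 1)*factorial(k + 3). ✓
Telescoping: Σ = s_(9) − s_(3) = -1961990553600 − (-11520) = -1961990542080.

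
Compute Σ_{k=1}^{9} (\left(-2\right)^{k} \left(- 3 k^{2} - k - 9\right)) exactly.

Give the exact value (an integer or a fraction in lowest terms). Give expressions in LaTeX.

Ratio r(k) = 2*(-3*k**2 - 7*k - 13)/(3*k**2 + k + 9).
Normal form (A,B,C) = (-2, 1, k**2 + k/3 + 3).
Key eq: (-2)·f(k+1) = (1)·f(k) + (k**2 + k/3 + 3).
From deg A=0, deg B=0, deg C=2: d=2.
Coefficient equations give f(k) = -(k**2 - k + 3)/3.
So s_k = (B(k−1)f/C)·t_k = (-(k**2 - k + 3)/(3*k**2 + k + 9))·t_k = (-2)**k*(k**2 - k + 3).
Verify: (-2)**k*(-3*k**2 - k - 9) matches t_k.
Telescoping: Σ = s_(10) − s_(1) = 95232 − (-6) = 95238.

Σ = 95238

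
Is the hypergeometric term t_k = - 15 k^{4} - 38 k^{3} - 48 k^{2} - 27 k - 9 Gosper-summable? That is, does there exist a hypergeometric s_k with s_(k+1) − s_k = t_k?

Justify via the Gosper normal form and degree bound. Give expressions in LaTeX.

Ratio r(k) = (15*k**4 + 98*k**3 + 252*k**2 + 297*k + 137)/(15*k**4 + 38*k**3 + 48*k**2 + 27*k + 9).
Normal form (A,B,C) = (1, 1, k**4 + 38*k**3/15 + 16*k**2/5 + 9*k/5 + 3/5).
Solve (1)·f(k+1) − (1)·f(k) = k**4 + 38*k**3/15 + 16*k**2/5 + 9*k/5 + 3/5.
deg f ≤ 5 (via 0,0,4).
Solving with deg f ≤ 5: f(k) = k*(3*k**4 + 2*k**3 + 2*k**2 - k + 3)/15.
Get s_k = R·t_k = k*(-3*k**4 - 2*k**3 - 2*k**2 + k - 3) with R(k) = B(k−1)f(k)/C(k) = k*(3*k**4 + 2*k**3 + 2*k**2 - k + 3)/(15*k**4 + 38*k**3 + 48*k**2 + 27*k + 9).
Verify: -15*k**4 - 38*k**3 - 48*k**2 - 27*k - 9 matches t_k.

Yes. s_k = k \left(- 3 k^{4} - 2 k^{3} - 2 k^{2} + k - 3\right).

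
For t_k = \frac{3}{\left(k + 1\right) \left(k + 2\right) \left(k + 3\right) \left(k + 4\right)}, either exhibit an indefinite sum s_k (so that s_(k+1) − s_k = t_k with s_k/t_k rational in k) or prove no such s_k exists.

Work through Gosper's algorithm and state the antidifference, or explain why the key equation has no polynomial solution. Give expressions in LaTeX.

s_k = \frac{k \left(k^{2} + 6 k + 11\right)}{6 \left(k + 1\right) \left(k + 2\right) \left(k + 3\right)}

Compute t_(k+1)/t_k: get (k + 1)/(k + 5).
Gosper form: A/B · C(k+1)/C(k) with A=k + 1, B=k + 5, C=1.
Key eq: (k + 1)·f(k+1) = (k + 4)·f(k) + (1).
d = 3 from the (1,1,0) case.
Solve for f: f(k) = k*(k**2 + 6*k + 11)/18 (degree 3 ≤ 3).
So s_k = (B(k−1)f/C)·t_k = (k*(k + 4)*(k**2 + 6*k + 11)/18)·t_k = k*(k**2 + 6*k + 11)/(6*(k + 1)*(k + 2)*(k + 3)).
Verify: 3/(k**4 + 10*k**3 + 35*k**2 + 50*k + 24) matches t_k.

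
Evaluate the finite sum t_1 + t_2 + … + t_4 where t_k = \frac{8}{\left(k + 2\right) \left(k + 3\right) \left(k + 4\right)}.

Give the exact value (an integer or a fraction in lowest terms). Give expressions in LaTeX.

Step 1: r(k) = (k + 2)/(k + 5).
So A=k + 2 and B=k + 5, with C=1.
Solve (k + 2)·f(k+1) − (k + 4)·f(k) = 1.
Bound: deg f ≤ 2.
Solve for f: f(k) = k*(k + 5)/12 (degree 2 ≤ 2).
Certificate R = B(k−1)f/C = k*(k + 4)*(k + 5)/12 gives s_k = 2*k*(k + 5)/(3*(k + 2)*(k + 3)).
s_(k+1) − s_k = 8/(k**3 + 9*k**2 + 26*k + 24) = t_k.
Σ_(k=1)^(4) t_k = s_(5) − s_(1) = 25/42 − (1/3) = 11/42.

Σ = 11/42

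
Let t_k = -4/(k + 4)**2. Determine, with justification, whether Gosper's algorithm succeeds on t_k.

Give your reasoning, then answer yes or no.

Step 1: r(k) = (k + 4)**2/(k + 5)**2.
So A=k**2 + 8*k + 16 and B=k**2 + 10*k + 25, with C=1.
Solve (k**2 + 8*k + 16)·f(k+1) − (k**2 + 8*k + 16)·f(k) = 1.
d = 0 from the (2,2,0) case.
Write f(k) = c0. Then LHS − RHS = -1, requiring -1 = 0: contradictory. No certificate.

No. Not Gosper-summable.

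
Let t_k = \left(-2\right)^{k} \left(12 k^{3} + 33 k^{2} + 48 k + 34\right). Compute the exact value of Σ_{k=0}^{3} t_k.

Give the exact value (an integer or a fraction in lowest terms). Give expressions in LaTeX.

t_(k+1)/t_k = 2*(-12*k**3 - 69*k**2 - 150*k - 127)/(12*k**3 + 33*k**2 + 48*k + 34).
Gosper form: A/B · C(k+1)/C(k) with A=-2, B=1, C=k**3 + 11*k**2/4 + 4*k + 17/6.
f must satisfy (-2)·f(k+1) − (1)·f(k) = k**3 + 11*k**2/4 + 4*k + 17/6.
d = 3 from the (0,0,3) case.
Solve for f: f(k) = -(4*k**3 + 3*k**2 + 4*k + 4)/12 (degree 3 ≤ 3).
R(k) = B(k−1)·f(k)/C(k) = -(4*k**3 + 3*k**2 + 4*k + 4)/(12*k**3 + 33*k**2 + 48*k + 34); s_k = R·t_k = (-2)**k*(-4*k**3 - 3*k**2 - 4*k - 4).
Δs = (-2)**k*(12*k**3 + 33*k**2 + 48*k + 34), as required.
Evaluate s at k=4 and k=0: -5184 and -4; difference -5180.

Σ = -5180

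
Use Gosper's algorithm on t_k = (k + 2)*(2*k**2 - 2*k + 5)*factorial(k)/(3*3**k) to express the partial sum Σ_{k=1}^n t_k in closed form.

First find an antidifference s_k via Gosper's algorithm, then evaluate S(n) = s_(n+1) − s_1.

S(n) = 3**(-n - 1)*(-3**n + 2*n**3*factorial(n) + 8*n**2*factorial(n) + 7*n*factorial(n) + factorial(n))

Ratio r(k) = (k + 1)*(k + 3)*(-2*k + 2*(k + 1)**2 + 3)/(3*(k + 2)*(2*k**2 - 2*k + 5)).
Gosper form: A/B · C(k+1)/C(k) with A=k/3 + 1/3, B=1, C=k**3 + k**2 + k/2 + 5.
Key eq: (k/3 + 1/3)·f(k+1) = (1)·f(k) + (k**3 + k**2 + k/2 + 5).
Bound: deg f ≤ 2.
A polynomial solution: f(k) = 3*(2*k**2 + 2*k - 3)/2.
Get s_k = R·t_k = (2*k**2 + 2*k - 3)*factorial(k)/3**k with R(k) = B(k−1)f(k)/C(k) = 3*(2*k**2 + 2*k - 3)/((k + 2)*(2*k**2 - 2*k + 5)).
Check: Δs_k = (k + 2)*(2*k**2 - 2*k + 5)*factorial(k)/(3*3**k). ✓
Telescope: S(n) = s_(n+1) − s_(1) = 3**(-n - 1)*(2*n**2 + 6*n + 1)*factorial(n + 1) − (1/3) = 3**(-n - 1)*(-3**n + 2*n**3*factorial(n) + 8*n**2*factorial(n) + 7*n*factorial(n) + factorial(n)).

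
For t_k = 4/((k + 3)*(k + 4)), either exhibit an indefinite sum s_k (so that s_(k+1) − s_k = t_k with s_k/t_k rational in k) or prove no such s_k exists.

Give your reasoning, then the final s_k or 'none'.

s_k = 4*k/(3*(k + 3))

Ratio r(k) = (k + 3)/(k + 5).
Factor: A=k + 3; B=k + 5; C=1.
Key eq: (k + 3)·f(k+1) = (k + 4)·f(k) + (1).
Bound: deg f ≤ 1.
Solve for f: f(k) = k/3 (degree 1 ≤ 1).
Certificate R = B(k−1)f/C = k*(k + 4)/3 gives s_k = 4*k/(3*(k + 3)).
Check: Δs_k = 4/(k**2 + 7*k + 12). ✓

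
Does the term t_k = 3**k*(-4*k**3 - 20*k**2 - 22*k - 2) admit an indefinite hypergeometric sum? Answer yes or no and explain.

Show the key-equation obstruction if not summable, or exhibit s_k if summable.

Ratio r(k) = 3*(2*k**3 + 16*k**2 + 37*k + 24)/(2*k**3 + 10*k**2 + 11*k + 1).
Normal form (A,B,C) = (3, 1, k**3 + 5*k**2 + 11*k/2 + 1/2).
Solve (3)·f(k+1) − (1)·f(k) = k**3 + 5*k**2 + 11*k/2 + 1/2.
deg f ≤ 3 (via 0,0,3).
Match coefficients ⇒ f(k) = (k - 1)*(2*k**2 + 3*k + 2)/4.
So s_k = (B(k−1)f/C)·t_k = ((k - 1)*(2*k**2 + 3*k + 2)/(2*(2*k**3 + 10*k**2 + 11*k + 1)))·t_k = 3**k*(-2*k**3 - k**2 + k + 2).
Verify: 3**k*(-4*k**3 - 20*k**2 - 22*k - 2) matches t_k.

Yes. s_k = 3**k*(-2*k**3 - k**2 + k + 2).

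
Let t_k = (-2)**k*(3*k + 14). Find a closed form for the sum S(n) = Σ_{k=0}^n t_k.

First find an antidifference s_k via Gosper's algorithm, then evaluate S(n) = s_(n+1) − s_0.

S(n) = 2*(-2)**n*n + 10*(-2)**n + 4

The ratio is 2*(-3*k - 17)/(3*k + 14).
Gosper form: A/B · C(k+1)/C(k) with A=-2, B=1, C=k + 14/3.
Need (-2)·f(k+1) − (1)·f(k) = k + 14/3.
deg f ≤ 1 (via 0,0,1).
A polynomial solution: f(k) = -(k + 4)/3.
Certificate R = B(k−1)f/C = -(k + 4)/(3*k + 14) gives s_k = (-2)**k*(-k - 4).
Δs = (-2)**k*(3*k + 14), as required.
Evaluate: s_(n+1) = 2*(-2)**n*(n + 5); subtract s_(0) = -4 ⇒ S(n) = 2*(-2)**n*n + 10*(-2)**n + 4.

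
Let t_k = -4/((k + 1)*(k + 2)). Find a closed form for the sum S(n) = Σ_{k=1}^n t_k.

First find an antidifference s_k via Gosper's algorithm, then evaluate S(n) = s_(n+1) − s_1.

S(n) = -2*n/(n + 2)

Step 1: r(k) = (k + 1)/(k + 3).
So A=k + 1 and B=k + 3, with C=1.
Set up (k + 1)·f(k+1) − (k + 2)·f(k) − (1) = 0.
Degrees (1,1,0) ⇒ d ≤ 1.
Match coefficients ⇒ f(k) = k.
Certificate R = B(k−1)f/C = k*(k + 2) gives s_k = -4*k/(k + 1).
Δs = -4/(k**2 + 3*k + 2), as required.
s_(n+1) = 4*(-n - 1)/(n + 2) and s_(1) = -2, so S(n) = -2*n/(n + 2).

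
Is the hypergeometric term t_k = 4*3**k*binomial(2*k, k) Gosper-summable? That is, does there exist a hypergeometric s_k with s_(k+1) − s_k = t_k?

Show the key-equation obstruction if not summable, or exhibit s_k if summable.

No; the degree bound rules out any f.

Compute t_(k+1)/t_k: get 6*(2*k + 1)/(k + 1).
Take A(k)=12*k + 6, B(k)=k + 1, C(k)=1.
Set up (12*k + 6)·f(k+1) − (k)·f(k) − (1) = 0.
Bound: deg f ≤ -1.
Bound -1 < 0, so the key equation has no polynomial solution.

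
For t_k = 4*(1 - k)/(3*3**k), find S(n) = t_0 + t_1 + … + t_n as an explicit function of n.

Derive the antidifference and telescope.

r(k) = k/(3*(k - 1)) after simplifying.
Factor: A=1/3; B=1; C=k - 1.
Need (1/3)·f(k+1) − (1)·f(k) = k - 1.
Degrees (0,0,1) ⇒ d ≤ 1.
Coefficient equations give f(k) = -3*(2*k - 1)/4.
Get s_k = R·t_k = (2*k - 1)/3**k with R(k) = B(k−1)f(k)/C(k) = -3*(2*k - 1)/(4*(k - 1)).
s_(k+1) − s_k = 4*(1 - k)/(3*3**k) = t_k.
Evaluate: s_(n+1) = 3**(-n - 1)*(2*n + 1); subtract s_(0) = -1 ⇒ S(n) = 3**(-n - 1)*(3**(n + 1) + 2*n + 1).

S(n) = 3**(-n - 1)*(3**(n + 1) + 2*n + 1)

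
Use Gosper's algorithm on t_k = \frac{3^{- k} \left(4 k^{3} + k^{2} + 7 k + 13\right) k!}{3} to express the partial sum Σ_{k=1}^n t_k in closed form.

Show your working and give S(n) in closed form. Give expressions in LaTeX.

S(n) = 3^{- n - 1} \left(- 3^{n} + 4 n^{3} n! + 13 n^{2} n! + 10 n n! + n!\right)

Step 1: r(k) = (k + 1)*(7*k + 4*(k + 1)**3 + (k + 1)**2 + 20)/(3*(4*k**3 + k**2 + 7*k + 13)).
A = k/3 + 1/3, B = 1, C = k**3 + k**2/4 + 7*k/4 + 13/4.
f must satisfy (k/3 + 1/3)·f(k+1) − (1)·f(k) = k**3 + k**2/4 + 7*k/4 + 13/4.
Bound: deg f ≤ 2.
Match coefficients ⇒ f(k) = 3*(4*k**2 + k - 4)/4.
Get s_k = R·t_k = (4*k**2 + k - 4)*factorial(k)/3**k with R(k) = B(k−1)f(k)/C(k) = 3*(4*k**2 + k - 4)/(4*k**3 + k**2 + 7*k + 13).
Check: Δs_k = (4*k**3 + k**2 + 7*k + 13)*factorial(k)/(3*3**k). ✓
s_(n+1) = 3**(-n - 1)*(4*n**2 + 9*n + 1)*factorial(n + 1) and s_(1) = 1/3, so S(n) = 3**(-n - 1)*(-3**n + 4*n**3*factorial(n) + 13*n**2*factorial(n) + 10*n*factorial(n) + factorial(n)).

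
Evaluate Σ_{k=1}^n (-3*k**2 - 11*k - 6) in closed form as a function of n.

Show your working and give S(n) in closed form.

Step 1: r(k) = (3*k**2 + 17*k + 20)/(3*k**2 + 11*k + 6).
Factor: A=1; B=1; C=k**2 + 11*k/3 + 2.
Key eq: (1)·f(k+1) = (1)·f(k) + (k**2 + 11*k/3 + 2).
Bound: deg f ≤ 3.
A polynomial solution: f(k) = k*(k**2 + 4*k + 1)/3.
Certificate R = B(k−1)f/C = k*(k**2 + 4*k + 1)/((k + 3)*(3*k + 2)) gives s_k = k*(-k**2 - 4*k - 1).
Verify: -3*k**2 - 11*k - 6 matches t_k.
Evaluate: s_(n+1) = -n**3 - 7*n**2 - 12*n - 6; subtract s_(1) = -6 ⇒ S(n) = n*(-n**2 - 7*n - 12).

S(n) = n*(-n**2 - 7*n - 12)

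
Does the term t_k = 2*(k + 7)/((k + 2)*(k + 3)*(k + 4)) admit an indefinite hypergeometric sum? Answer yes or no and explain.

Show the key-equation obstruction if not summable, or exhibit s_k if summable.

t_(k+1)/t_k = (k + 2)*(k + 8)/((k + 5)*(k + 7)).
A = k + 2, B = k + 5, C = k + 7.
f must satisfy (k + 2)·f(k+1) − (k + 4)·f(k) = k + 7.
Degrees (1,1,1) ⇒ d ≤ 2.
A polynomial solution: f(k) = k*(3*k + 11)/4.
So s_k = (B(k−1)f/C)·t_k = (k*(k + 4)*(3*k + 11)/(4*(k + 7)))·t_k = k*(3*k + 11)/(2*(k + 2)*(k + 3)).
Check: Δs_k = 2*(k + 7)/(k**3 + 9*k**2 + 26*k + 24). ✓

Yes. s_k = k*(3*k + 11)/(2*(k + 2)*(k + 3)).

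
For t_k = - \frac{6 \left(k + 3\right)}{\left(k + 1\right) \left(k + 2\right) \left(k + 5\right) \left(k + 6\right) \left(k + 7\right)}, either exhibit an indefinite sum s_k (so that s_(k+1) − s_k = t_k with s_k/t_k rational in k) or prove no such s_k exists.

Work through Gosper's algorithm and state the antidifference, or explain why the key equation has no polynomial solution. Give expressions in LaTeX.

s_k = \frac{k \left(- k^{2} - 12 k - 41\right)}{15 \left(k^{3} + 12 k^{2} + 41 k + 30\right)}

t_(k+1)/t_k = (k + 1)*(k + 4)*(k + 5)/((k + 3)**2*(k + 8)).
So A=k + 1 and B=k + 8, with C=k**3 + 10*k**2 + 33*k + 36.
Key eq: (k + 1)·f(k+1) = (k + 7)·f(k) + (k**3 + 10*k**2 + 33*k + 36).
deg f ≤ 6 (via 1,1,3).
Solving with deg f ≤ 6: f(k) = k*(k + 2)*(k + 3)*(k + 4)*(k**2 + 12*k + 41)/90.
Get s_k = R·t_k = k*(-k**2 - 12*k - 41)/(15*(k**3 + 12*k**2 + 41*k + 30)) with R(k) = B(k−1)f(k)/C(k) = k*(k + 2)*(k + 7)*(k**2 + 12*k + 41)/(90*(k + 3)).
Verify: 6*(-k - 3)/(k**5 + 21*k**4 + 163*k**3 + 567*k**2 + 844*k + 420) matches t_k.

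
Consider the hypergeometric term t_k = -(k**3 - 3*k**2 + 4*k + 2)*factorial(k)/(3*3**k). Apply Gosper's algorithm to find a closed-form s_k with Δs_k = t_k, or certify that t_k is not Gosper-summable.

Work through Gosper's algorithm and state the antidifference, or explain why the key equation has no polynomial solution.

s_k = (-k**2 + 3*k + 2)*factorial(k)/3**k

r(k) = (k**4 + k**3 + k**2 + 5*k + 4)/(3*(k**3 - 3*k**2 + 4*k + 2)) after simplifying.
Normal form (A,B,C) = (k/3 + 1/3, 1, k**3 - 3*k**2 + 4*k + 2).
Solve (k/3 + 1/3)·f(k+1) − (1)·f(k) = k**3 - 3*k**2 + 4*k + 2.
From deg A=1, deg B=0, deg C=3: d=2.
Solve for f: f(k) = 3*(k**2 - 3*k - 2) (degree 2 ≤ 2).
R(k) = B(k−1)·f(k)/C(k) = 3*(k**2 - 3*k - 2)/(k**3 - 3*k**2 + 4*k + 2); s_k = R·t_k = (-k**2 + 3*k + 2)*factorial(k)/3**k.
Verify: -(k**3 - 3*k**2 + 4*k + 2)*factorial(k)/(3*3**k) matches t_k.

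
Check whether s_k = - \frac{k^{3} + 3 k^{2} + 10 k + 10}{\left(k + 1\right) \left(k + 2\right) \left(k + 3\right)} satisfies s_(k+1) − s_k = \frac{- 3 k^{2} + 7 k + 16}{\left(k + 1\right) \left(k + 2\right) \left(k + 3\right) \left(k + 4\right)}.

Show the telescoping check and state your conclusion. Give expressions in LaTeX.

valid (s_(k+1) − s_k reduces to t_k)

s_(k+1) = (-10*k - (k + 1)**3 - 3*(k + 1)**2 - 20)/((k + 2)*(k + 3)*(k + 4))
s_(k+1) − s_k = (-3*k**2 + 7*k + 16)/(k**4 + 10*k**3 + 35*k**2 + 50*k + 24)
(s_(k+1) − s_k) − t_k = 0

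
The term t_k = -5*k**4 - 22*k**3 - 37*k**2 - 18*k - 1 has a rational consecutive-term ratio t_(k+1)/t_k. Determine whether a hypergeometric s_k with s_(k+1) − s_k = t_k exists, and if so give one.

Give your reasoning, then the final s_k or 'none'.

Step 1: r(k) = (5*k**4 + 42*k**3 + 133*k**2 + 178*k + 83)/(5*k**4 + 22*k**3 + 37*k**2 + 18*k + 1).
Normal form (A,B,C) = (1, 1, k**4 + 22*k**3/5 + 37*k**2/5 + 18*k/5 + 1/5).
Need (1)·f(k+1) − (1)·f(k) = k**4 + 22*k**3/5 + 37*k**2/5 + 18*k/5 + 1/5.
Bound: deg f ≤ 5.
Coefficient equations give f(k) = k*(k**4 + 3*k**3 + 3*k**2 - 4*k - 2)/5.
R(k) = B(k−1)·f(k)/C(k) = k*(k**4 + 3*k**3 + 3*k**2 - 4*k - 2)/(5*k**4 + 22*k**3 + 37*k**2 + 18*k + 1); s_k = R·t_k = k*(-k**4 - 3*k**3 - 3*k**2 + 4*k + 2).
Check: Δs_k = -5*k**4 - 22*k**3 - 37*k**2 - 18*k - 1. ✓

s_k = k*(-k**4 - 3*k**3 - 3*k**2 + 4*k + 2)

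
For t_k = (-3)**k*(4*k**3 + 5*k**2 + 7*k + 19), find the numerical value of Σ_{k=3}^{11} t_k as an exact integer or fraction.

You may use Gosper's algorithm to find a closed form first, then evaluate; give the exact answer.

Σ = -850306275

Compute t_(k+1)/t_k: get 3*(-4*k**3 - 17*k**2 - 29*k - 35)/(4*k**3 + 5*k**2 + 7*k + 19).
Normal form (A,B,C) = (-3, 1, k**3 + 5*k**2/4 + 7*k/4 + 19/4).
Need (-3)·f(k+1) − (1)·f(k) = k**3 + 5*k**2/4 + 7*k/4 + 19/4.
Degrees (0,0,3) ⇒ d ≤ 3.
Solve for f: f(k) = -(k**3 - k**2 + k + 4)/4 (degree 3 ≤ 3).
Get s_k = R·t_k = (-3)**k*(-k**3 + k**2 - k - 4) with R(k) = B(k−1)f(k)/C(k) = -(k**3 - k**2 + k + 4)/(4*k**3 + 5*k**2 + 7*k + 19).
s_(k+1) − s_k = (-3)**k*(4*k**3 + 5*k**2 + 7*k + 19) = t_k.
Σ_(k=3)^(11) t_k = s_(12) − s_(3) = -850305600 − (675) = -850306275.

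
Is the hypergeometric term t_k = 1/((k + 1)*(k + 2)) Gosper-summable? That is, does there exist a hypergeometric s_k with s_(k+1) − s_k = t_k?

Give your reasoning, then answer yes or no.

Yes. s_k = k/(k + 1).

Step 1: r(k) = (k + 1)/(k + 3).
Gosper form: A/B · C(k+1)/C(k) with A=k + 1, B=k + 3, C=1.
Need (k + 1)·f(k+1) − (k + 2)·f(k) = 1.
Bound: deg f ≤ 1.
Coefficient equations give f(k) = k.
R(k) = B(k−1)·f(k)/C(k) = k*(k + 2); s_k = R·t_k = k/(k + 1).
Verify: 1/(k**2 + 3*k + 2) matches t_k.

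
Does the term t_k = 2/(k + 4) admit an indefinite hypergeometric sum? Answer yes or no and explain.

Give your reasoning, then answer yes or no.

Compute t_(k+1)/t_k: get (k + 4)/(k + 5).
Normal form (A,B,C) = (k + 4, k + 5, 1).
Need (k + 4)·f(k+1) − (k + 4)·f(k) = 1.
Degrees (1,1,0) ⇒ d ≤ 0.
f = c0 ⇒ A·f(k+1) − B(k−1)·f(k) − C = -1. The system {-1 = 0} is inconsistent; no antidifference.

No. Not Gosper-summable.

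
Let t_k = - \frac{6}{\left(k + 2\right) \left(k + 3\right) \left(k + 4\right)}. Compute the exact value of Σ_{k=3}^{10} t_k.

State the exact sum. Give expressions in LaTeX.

Σ = -38/455

Ratio r(k) = (k + 2)/(k + 5).
A = k + 2, B = k + 5, C = 1.
Key eq: (k + 2)·f(k+1) = (k + 4)·f(k) + (1).
Degrees (1,1,0) ⇒ d ≤ 2.
Match coefficients ⇒ f(k) = k*(k + 5)/12.
Then R = B(k−1)f/C = k*(k + 4)*(k + 5)/12, so s_k = R(k)·t_k = k*(-k - 5)/(2*(k + 2)*(k + 3)).
Check: Δs_k = -6/(k**3 + 9*k**2 + 26*k + 24). ✓
Telescoping: Σ = s_(11) − s_(3) = -44/91 − (-2/5) = -38/455.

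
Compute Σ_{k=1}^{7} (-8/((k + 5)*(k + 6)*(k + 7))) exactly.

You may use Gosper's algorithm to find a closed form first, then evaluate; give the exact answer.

Step 1: r(k) = (k + 5)/(k + 8).
Take A(k)=k + 5, B(k)=k + 8, C(k)=1.
Solve (k + 5)·f(k+1) − (k + 7)·f(k) = 1.
Degrees (1,1,0) ⇒ d ≤ 2.
Solve for f: f(k) = k*(k + 11)/60 (degree 2 ≤ 2).
R(k) = B(k−1)·f(k)/C(k) = k*(k + 7)*(k + 11)/60; s_k = R·t_k = 2*k*(-k - 11)/(15*(k + 5)*(k + 6)).
Δs = -8/(k**3 + 18*k**2 + 107*k + 210), as required.
Σ_(k=1)^(7) t_k = s_(8) − s_(1) = -152/1365 − (-4/105) = -20/273.

Σ = -20/273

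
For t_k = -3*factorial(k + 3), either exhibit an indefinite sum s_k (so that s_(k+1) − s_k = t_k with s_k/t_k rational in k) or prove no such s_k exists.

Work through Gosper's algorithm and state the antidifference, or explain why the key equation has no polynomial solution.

Step 1: r(k) = k + 4.
Factor: A=k + 4; B=1; C=1.
Key eq: (k + 4)·f(k+1) = (1)·f(k) + (1).
Bound: deg f ≤ -1.
Negative degree bound (-1): no f exists, t_k not Gosper-summable.

no hypergeometric antidifference exists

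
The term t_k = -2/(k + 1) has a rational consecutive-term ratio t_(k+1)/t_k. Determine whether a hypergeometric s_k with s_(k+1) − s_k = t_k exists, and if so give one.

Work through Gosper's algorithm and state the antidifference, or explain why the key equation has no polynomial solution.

r(k) = (k + 1)/(k + 2) after simplifying.
Factor: A=k + 1; B=k + 2; C=1.
Key eq: (k + 1)·f(k+1) = (k + 1)·f(k) + (1).
From deg A=1, deg B=1, deg C=0: d=0.
f = c0 ⇒ A·f(k+1) − B(k−1)·f(k) − C = -1. The system {-1 = 0} is inconsistent; no antidifference.

none — t_k is not Gosper-summable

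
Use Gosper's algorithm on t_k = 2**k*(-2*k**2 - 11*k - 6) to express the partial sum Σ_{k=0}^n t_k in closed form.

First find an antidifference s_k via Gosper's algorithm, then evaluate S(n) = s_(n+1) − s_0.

The ratio is 2*(2*k**2 + 15*k + 19)/(2*k**2 + 11*k + 6).
A = 2, B = 1, C = k**2 + 11*k/2 + 3.
f must satisfy (2)·f(k+1) − (1)·f(k) = k**2 + 11*k/2 + 3.
Bound: deg f ≤ 2.
A polynomial solution: f(k) = (2*k**2 + 3*k - 4)/2.
So s_k = (B(k−1)f/C)·t_k = ((2*k**2 + 3*k - 4)/(2*k**2 + 11*k + 6))·t_k = 2**k*(-2*k**2 - 3*k + 4).
Δs = 2**k*(-2*k**2 - 11*k - 6), as required.
s_(n+1) = 2**(n + 1)*(-2*n**2 - 7*n - 1) and s_(0) = 4, so S(n) = -4*2**n*n**2 - 14*2**n*n - 2*2**n - 4.

S(n) = -4*2**n*n**2 - 14*2**n*n - 2*2**n - 4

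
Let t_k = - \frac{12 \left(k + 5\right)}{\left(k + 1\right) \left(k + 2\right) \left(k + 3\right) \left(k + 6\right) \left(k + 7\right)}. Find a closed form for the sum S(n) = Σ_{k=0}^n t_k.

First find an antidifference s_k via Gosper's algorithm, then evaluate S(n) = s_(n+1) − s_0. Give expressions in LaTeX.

S(n) = \frac{- n^{3} - 12 n^{2} - 41 n - 30}{3 \left(n^{3} + 12 n^{2} + 41 n + 42\right)}

Compute t_(k+1)/t_k: get (k + 1)*(k + 6)**2/((k + 4)*(k + 5)*(k + 8)).
Take A(k)=k + 1, B(k)=k + 8, C(k)=k**3 + 14*k**2 + 65*k + 100.
Key eq: (k + 1)·f(k+1) = (k + 7)·f(k) + (k**3 + 14*k**2 + 65*k + 100).
d = 6 from the (1,1,3) case.
Solve for f: f(k) = k*(k + 3)*(k + 4)**2*(k + 5)**2/36 (degree 6 ≤ 6).
Certificate R = B(k−1)f/C = k*(k + 3)*(k + 4)*(k + 7)/36 gives s_k = k*(-k**2 - 9*k - 20)/(3*(k**3 + 9*k**2 + 20*k + 12)).
Verify: 12*(-k - 5)/(k**5 + 19*k**4 + 131*k**3 + 401*k**2 + 540*k + 252) matches t_k.
s_(n+1) = (-n**3 - 12*n**2 - 41*n - 30)/(3*(n**3 + 12*n**2 + 41*n + 42)) and s_(0) = 0, so S(n) = (-n**3 - 12*n**2 - 41*n - 30)/(3*(n**3 + 12*n**2 + 41*n + 42)).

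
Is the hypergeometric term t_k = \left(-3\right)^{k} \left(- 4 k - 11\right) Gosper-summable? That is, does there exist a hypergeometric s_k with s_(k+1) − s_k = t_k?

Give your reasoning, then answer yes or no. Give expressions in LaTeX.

Yes. s_k = \left(-3\right)^{k} \left(k + 2\right).

Compute t_(k+1)/t_k: get 3*(-4*k - 15)/(4*k + 11).
A = -3, B = 1, C = k + 11/4.
Solve (-3)·f(k+1) − (1)·f(k) = k + 11/4.
Degrees (0,0,1) ⇒ d ≤ 1.
A polynomial solution: f(k) = -(k + 2)/4.
R(k) = B(k−1)·f(k)/C(k) = -(k + 2)/(4*k + 11); s_k = R·t_k = (-3)**k*(k + 2).
Verify: (-3)**k*(-4*k - 11) matches t_k.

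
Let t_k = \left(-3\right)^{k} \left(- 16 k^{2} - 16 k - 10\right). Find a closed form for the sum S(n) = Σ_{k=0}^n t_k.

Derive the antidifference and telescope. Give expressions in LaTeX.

r(k) = 3*(-8*k**2 - 24*k - 21)/(8*k**2 + 8*k + 5) after simplifying.
Normal form (A,B,C) = (-3, 1, k**2 + k + 5/8).
Key eq: (-3)·f(k+1) = (1)·f(k) + (k**2 + k + 5/8).
From deg A=0, deg B=0, deg C=2: d=2.
A polynomial solution: f(k) = -(4*k**2 - 2*k + 1)/16.
Get s_k = R·t_k = (-3)**k*(4*k**2 - 2*k + 1) with R(k) = B(k−1)f(k)/C(k) = -(4*k**2 - 2*k + 1)/(2*(8*k**2 + 8*k + 5)).
Verify: (-3)**k*(-16*k**2 - 16*k - 10) matches t_k.
s_(n+1) = (-3)**(n + 1)*(4*n**2 + 6*n + 3) and s_(0) = 1, so S(n) = -12*(-3)**n*n**2 - 18*(-3)**n*n - 9*(-3)**n - 1.

S(n) = - 12 \left(-3\right)^{n} n^{2} - 18 \left(-3\right)^{n} n - 9 \left(-3\right)^{n} - 1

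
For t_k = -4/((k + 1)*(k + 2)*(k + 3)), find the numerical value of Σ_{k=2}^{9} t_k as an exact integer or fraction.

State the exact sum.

Σ = -5/33

The ratio is (k + 1)/(k + 4).
Factor: A=k + 1; B=k + 4; C=1.
f must satisfy (k + 1)·f(k+1) − (k + 3)·f(k) = 1.
From deg A=1, deg B=1, deg C=0: d=2.
Coefficient equations give f(k) = k*(k + 3)/4.
Then R = B(k−1)f/C = k*(k + 3)**2/4, so s_k = R(k)·t_k = k*(-k - 3)/((k + 1)*(k + 2)).
Δs = -4/(k**3 + 6*k**2 + 11*k + 6), as required.
Telescoping: Σ = s_(10) − s_(2) = -65/66 − (-5/6) = -5/33.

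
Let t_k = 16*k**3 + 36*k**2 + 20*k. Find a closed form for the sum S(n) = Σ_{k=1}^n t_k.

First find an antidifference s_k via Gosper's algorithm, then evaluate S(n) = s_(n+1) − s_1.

t_(k+1)/t_k = (4*k**2 + 17*k + 18)/(k*(4*k + 5)).
Gosper form: A/B · C(k+1)/C(k) with A=1, B=1, C=k**3 + 9*k**2/4 + 5*k/4.
Set up (1)·f(k+1) − (1)·f(k) − (k**3 + 9*k**2/4 + 5*k/4) = 0.
Degrees (0,0,3) ⇒ d ≤ 4.
Coefficient equations give f(k) = k*(k - 1)*(k + 1)**2/4.
Then R = B(k−1)f/C = (k - 1)*(k + 1)/(4*k + 5), so s_k = R(k)·t_k = 4*k*(k**3 + k**2 - k - 1).
Δs = 4*k*(4*k**2 + 9*k + 5), as required.
Evaluate: s_(n+1) = 4*n*(n**3 + 5*n**2 + 8*n + 4); subtract s_(1) = 0 ⇒ S(n) = 4*n*(n**3 + 5*n**2 + 8*n + 4).

S(n) = 4*n*(n**3 + 5*n**2 + 8*n + 4)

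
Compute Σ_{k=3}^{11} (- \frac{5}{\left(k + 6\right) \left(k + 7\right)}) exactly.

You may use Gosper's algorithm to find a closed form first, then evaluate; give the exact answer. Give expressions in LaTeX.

Σ = -5/18

t_(k+1)/t_k = (k + 6)/(k + 8).
Factor: A=k + 6; B=k + 8; C=1.
Set up (k + 6)·f(k+1) − (k + 7)·f(k) − (1) = 0.
Degrees (1,1,0) ⇒ d ≤ 1.
Solving with deg f ≤ 1: f(k) = k/6.
Then R = B(k−1)f/C = k*(k + 7)/6, so s_k = R(k)·t_k = -5*k/(6*k + 36).
Check: Δs_k = -5/(k**2 + 13*k + 42). ✓
Telescoping: Σ = s_(12) − s_(3) = -5/9 − (-5/18) = -5/18.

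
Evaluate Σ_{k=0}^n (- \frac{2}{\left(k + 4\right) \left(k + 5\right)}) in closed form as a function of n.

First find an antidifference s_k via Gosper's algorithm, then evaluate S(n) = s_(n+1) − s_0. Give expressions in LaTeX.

Ratio r(k) = (k + 4)/(k + 6).
Take A(k)=k + 4, B(k)=k + 6, C(k)=1.
f must satisfy (k + 4)·f(k+1) − (k + 5)·f(k) = 1.
Degrees (1,1,0) ⇒ d ≤ 1.
Solve for f: f(k) = k/4 (degree 1 ≤ 1).
So s_k = (B(k−1)f/C)·t_k = (k*(k + 5)/4)·t_k = -k/(2*k + 8).
Verify: -2/(k**2 + 9*k + 20) matches t_k.
Evaluate: s_(n+1) = (-n - 1)/(2*(n + 5)); subtract s_(0) = 0 ⇒ S(n) = (-n - 1)/(2*(n + 5)).

S(n) = \frac{- n - 1}{2 \left(n + 5\right)}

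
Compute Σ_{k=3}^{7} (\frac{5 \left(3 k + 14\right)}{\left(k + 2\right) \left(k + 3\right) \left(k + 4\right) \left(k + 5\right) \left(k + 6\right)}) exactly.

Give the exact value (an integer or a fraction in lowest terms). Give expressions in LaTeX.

t_(k+1)/t_k = (k + 2)*(3*k + 17)/((k + 7)*(3*k + 14)).
Gosper form: A/B · C(k+1)/C(k) with A=k + 2, B=k + 7, C=k + 14/3.
Key eq: (k + 2)·f(k+1) = (k + 6)·f(k) + (k + 14/3).
d = 4 from the (1,1,1) case.
Solving with deg f ≤ 4: f(k) = k*(k + 4)*(k**2 + 10*k + 31)/90.
R(k) = B(k−1)·f(k)/C(k) = k*(k + 4)*(k + 6)*(k**2 + 10*k + 31)/(30*(3*k + 14)); s_k = R·t_k = k*(k**2 + 10*k + 31)/(6*(k**3 + 10*k**2 + 31*k + 30)).
Verify: 5*(3*k + 14)/(k**5 + 20*k**4 + 155*k**3 + 580*k**2 + 1044*k + 720) matches t_k.
Telescoping: Σ = s_(8) − s_(3) = 70/429 − (7/48) = 119/6864.

Σ = 119/6864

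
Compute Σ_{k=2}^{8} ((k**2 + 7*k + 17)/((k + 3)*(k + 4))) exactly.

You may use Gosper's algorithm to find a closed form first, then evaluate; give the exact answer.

The ratio is (k + 3)*(7*k + (k + 1)**2 + 24)/((k + 5)*(k**2 + 7*k + 17)).
A = k + 3, B = k + 5, C = k**2 + 7*k + 17.
Set up (k + 3)·f(k+1) − (k + 4)·f(k) − (k**2 + 7*k + 17) = 0.
d = 2 from the (1,1,2) case.
A polynomial solution: f(k) = k*(3*k + 14)/3.
Then R = B(k−1)f/C = k*(k + 4)*(3*k + 14)/(3*(k**2 + 7*k + 17)), so s_k = R(k)·t_k = k*(3*k + 14)/(3*(k + 3)).
Verify: (k**2 + 7*k + 17)/(k**2 + 7*k + 12) matches t_k.
Telescoping: Σ = s_(9) − s_(2) = 41/4 − (8/3) = 91/12.

Σ = 91/12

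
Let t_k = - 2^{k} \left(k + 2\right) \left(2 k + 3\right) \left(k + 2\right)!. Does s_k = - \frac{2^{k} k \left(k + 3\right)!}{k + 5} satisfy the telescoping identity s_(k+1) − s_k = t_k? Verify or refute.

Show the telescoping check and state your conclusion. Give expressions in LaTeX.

s_(k+1) = -2**(k + 1)*(k + 1)*factorial(k + 4)/(k + 6)
s_(k+1) − s_k = -2**k*(2*k**3 + 19*k**2 + 52*k + 40)*factorial(k + 3)/((k + 5)*(k + 6))
(s_(k+1) − s_k) − t_k = 2**(k + 1)*(2*k**3 + 17*k**2 + 40*k + 30)*factorial(k + 2)/((k + 5)*(k + 6))

Invalid: residual \frac{2^{k + 1} \left(2 k^{3} + 17 k^{2} + 40 k + 30\right) \left(k + 2\right)!}{\left(k + 5\right) \left(k + 6\right)} ≠ 0.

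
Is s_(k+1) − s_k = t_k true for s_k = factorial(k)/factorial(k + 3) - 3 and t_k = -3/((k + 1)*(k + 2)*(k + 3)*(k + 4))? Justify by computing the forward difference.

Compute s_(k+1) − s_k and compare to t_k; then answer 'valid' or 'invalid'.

valid; difference matches t_k

s_(k+1) = factorial(k + 1)/factorial(k + 4) - 3
s_(k+1) − s_k = -3/((k + 1)*(k + 2)*(k + 3)*(k + 4))
(s_(k+1) − s_k) − t_k = 0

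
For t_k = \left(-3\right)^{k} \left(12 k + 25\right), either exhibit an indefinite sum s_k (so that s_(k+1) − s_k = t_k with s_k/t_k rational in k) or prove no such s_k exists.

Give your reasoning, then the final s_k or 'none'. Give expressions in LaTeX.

s_k = \left(-3\right)^{k} \left(- 3 k - 4\right)

Ratio r(k) = 3*(-12*k - 37)/(12*k + 25).
Take A(k)=-3, B(k)=1, C(k)=k + 25/12.
Solve (-3)·f(k+1) − (1)·f(k) = k + 25/12.
deg f ≤ 1 (via 0,0,1).
Solve for f: f(k) = -(3*k + 4)/12 (degree 1 ≤ 1).
Get s_k = R·t_k = (-3)**k*(-3*k - 4) with R(k) = B(k−1)f(k)/C(k) = -(3*k + 4)/(12*k + 25).
Verify: (-3)**k*(12*k + 25) matches t_k.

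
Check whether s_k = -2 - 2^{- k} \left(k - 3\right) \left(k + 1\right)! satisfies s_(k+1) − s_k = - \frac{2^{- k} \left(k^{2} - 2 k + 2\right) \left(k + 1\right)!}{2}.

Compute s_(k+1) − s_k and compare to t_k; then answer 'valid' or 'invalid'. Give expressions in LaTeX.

s_(k+1) = -2**(-k - 1)*(k - 2)*factorial(k + 2) - 2
s_(k+1) − s_k = -(k**2 - 2*k + 2)*factorial(k + 1)/(2*2**k)
(s_(k+1) − s_k) − t_k = 0

valid (s_(k+1) − s_k reduces to t_k)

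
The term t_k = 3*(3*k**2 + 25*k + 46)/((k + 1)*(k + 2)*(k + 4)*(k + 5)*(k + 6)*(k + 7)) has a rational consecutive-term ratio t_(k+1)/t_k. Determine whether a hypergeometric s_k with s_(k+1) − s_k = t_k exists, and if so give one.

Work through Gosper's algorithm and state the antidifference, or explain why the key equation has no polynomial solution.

r(k) = (k + 1)*(k + 4)*(25*k + 3*(k + 1)**2 + 71)/((k + 3)*(k + 8)*(3*k**2 + 25*k + 46)) after simplifying.
Factor: A=k + 1; B=k + 8; C=k**3 + 34*k**2/3 + 121*k/3 + 46.
Need (k + 1)·f(k+1) − (k + 7)·f(k) = k**3 + 34*k**2/3 + 121*k/3 + 46.
deg f ≤ 6 (via 1,1,3).
Solve for f: f(k) = k*(k + 2)*(k + 3)*(k + 5)*(k**2 + 11*k + 34)/72 (degree 6 ≤ 6).
Certificate R = B(k−1)f/C = k*(k + 2)*(k + 5)*(k + 7)*(k**2 + 11*k + 34)/(24*(3*k**2 + 25*k + 46)) gives s_k = k*(k**2 + 11*k + 34)/(8*(k**3 + 11*k**2 + 34*k + 24)).
Verify: 3*(3*k**2 + 25*k + 46)/(k**6 + 25*k**5 + 247*k**4 + 1219*k**3 + 3112*k**2 + 3796*k + 1680) matches t_k.

s_k = k*(k**2 + 11*k + 34)/(8*(k**3 + 11*k**2 + 34*k + 24))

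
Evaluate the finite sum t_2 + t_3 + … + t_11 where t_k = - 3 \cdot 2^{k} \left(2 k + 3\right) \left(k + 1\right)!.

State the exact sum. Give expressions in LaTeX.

Σ = -76517631590328

r(k) = 2*(k + 2)*(2*k + 5)/(2*k + 3) after simplifying.
Normal form (A,B,C) = (2*k + 4, 1, k + 3/2).
Need (2*k + 4)·f(k+1) − (1)·f(k) = k + 3/2.
Bound: deg f ≤ 0.
A polynomial solution: f(k) = 1/2.
Certificate R = B(k−1)f/C = 1/(2*k + 3) gives s_k = -3*2**k*factorial(k + 1).
Δs = -3*2**k*(2*k + 3)*factorial(k + 1), as required.
Evaluate s at k=12 and k=2: -76517631590400 and -72; difference -76517631590328.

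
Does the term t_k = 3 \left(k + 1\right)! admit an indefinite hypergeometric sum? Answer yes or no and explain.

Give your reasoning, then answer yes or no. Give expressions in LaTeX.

Ratio r(k) = k + 2.
A = k + 2, B = 1, C = 1.
Key eq: (k + 2)·f(k+1) = (1)·f(k) + (1).
Bound: deg f ≤ -1.
Negative degree bound (-1): no f exists, t_k not Gosper-summable.

No — t_k has no hypergeometric antidifference.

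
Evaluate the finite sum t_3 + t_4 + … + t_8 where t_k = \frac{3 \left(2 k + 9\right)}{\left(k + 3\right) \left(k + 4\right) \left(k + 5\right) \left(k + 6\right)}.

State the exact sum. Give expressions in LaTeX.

t_(k+1)/t_k = (k + 3)*(2*k + 11)/((k + 7)*(2*k + 9)).
A = k + 3, B = k + 7, C = k + 9/2.
f must satisfy (k + 3)·f(k+1) − (k + 6)·f(k) = k + 9/2.
d = 3 from the (1,1,1) case.
Solving with deg f ≤ 3: f(k) = k*(k + 4)*(k + 8)/30.
Get s_k = R·t_k = k*(k + 8)/(5*(k**2 + 8*k + 15)) with R(k) = B(k−1)f(k)/C(k) = k*(k + 4)*(k + 6)*(k + 8)/(15*(2*k + 9)).
Verify: 3*(2*k + 9)/(k**4 + 18*k**3 + 119*k**2 + 342*k + 360) matches t_k.
Σ_(k=3)^(8) t_k = s_(9) − s_(3) = 51/280 − (11/80) = 5/112.

Σ = 5/112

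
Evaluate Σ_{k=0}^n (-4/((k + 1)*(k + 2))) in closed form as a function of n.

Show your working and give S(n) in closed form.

S(n) = 4*(-n - 1)/(n + 2)

Compute t_(k+1)/t_k: get (k + 1)/(k + 3).
So A=k + 1 and B=k + 3, with C=1.
Need (k + 1)·f(k+1) − (k + 2)·f(k) = 1.
From deg A=1, deg B=1, deg C=0: d=1.
Solving with deg f ≤ 1: f(k) = k.
Get s_k = R·t_k = -4*k/(k + 1) with R(k) = B(k−1)f(k)/C(k) = k*(k + 2).
Verify: -4/(k**2 + 3*k + 2) matches t_k.
s_(n+1) = 4*(-n - 1)/(n + 2) and s_(0) = 0, so S(n) = 4*(-n - 1)/(n + 2).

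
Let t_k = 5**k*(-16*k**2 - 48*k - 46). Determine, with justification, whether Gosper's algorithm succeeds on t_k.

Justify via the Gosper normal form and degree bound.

Yes. s_k = -2*5**k*(2*k**2 + k + 2).

t_(k+1)/t_k = 5*(8*k**2 + 40*k + 55)/(8*k**2 + 24*k + 23).
A = 5, B = 1, C = k**2 + 3*k + 23/8.
Set up (5)·f(k+1) − (1)·f(k) − (k**2 + 3*k + 23/8) = 0.
From deg A=0, deg B=0, deg C=2: d=2.
Solving with deg f ≤ 2: f(k) = (2*k**2 + k + 2)/8.
Certificate R = B(k−1)f/C = (2*k**2 + k + 2)/(8*k**2 + 24*k + 23) gives s_k = -2*5**k*(2*k**2 + k + 2).
s_(k+1) − s_k = 5**k*(-16*k**2 - 48*k - 46) = t_k.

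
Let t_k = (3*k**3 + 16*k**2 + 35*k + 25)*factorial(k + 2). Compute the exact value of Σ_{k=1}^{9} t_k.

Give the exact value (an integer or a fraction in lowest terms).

Σ = 163818547146

Ratio r(k) = (3*k**4 + 34*k**3 + 151*k**2 + 307*k + 237)/(3*k**3 + 16*k**2 + 35*k + 25).
Factor: A=k + 3; B=1; C=k**3 + 16*k**2/3 + 35*k/3 + 25/3.
Solve (k + 3)·f(k+1) − (1)·f(k) = k**3 + 16*k**2/3 + 35*k/3 + 25/3.
deg f ≤ 2 (via 1,0,3).
Match coefficients ⇒ f(k) = (3*k**2 + 4*k + 2)/3.
Then R = B(k−1)f/C = (3*k**2 + 4*k + 2)/(3*k**3 + 16*k**2 + 35*k + 25), so s_k = R(k)·t_k = (3*k**2 + 4*k + 2)*factorial(k + 2).
Δs = (3*k**3 + 16*k**2 + 35*k + 25)*factorial(k + 2), as required.
Telescoping: Σ = s_(10) − s_(1) = 163818547200 − (54) = 163818547146.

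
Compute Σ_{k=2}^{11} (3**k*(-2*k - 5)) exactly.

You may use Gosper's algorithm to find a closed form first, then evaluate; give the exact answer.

Σ = -6908706

Compute t_(k+1)/t_k: get 3*(2*k + 7)/(2*k + 5).
Gosper form: A/B · C(k+1)/C(k) with A=3, B=1, C=k + 5/2.
Set up (3)·f(k+1) − (1)·f(k) − (k + 5/2) = 0.
Degrees (0,0,1) ⇒ d ≤ 1.
Coefficient equations give f(k) = (k + 1)/2.
R(k) = B(k−1)·f(k)/C(k) = (k + 1)/(2*k + 5); s_k = R·t_k = 3**k*(-k - 1).
Check: Δs_k = 3**k*(-2*k - 5). ✓
Evaluate s at k=12 and k=2: -6908733 and -27; difference -6908706.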